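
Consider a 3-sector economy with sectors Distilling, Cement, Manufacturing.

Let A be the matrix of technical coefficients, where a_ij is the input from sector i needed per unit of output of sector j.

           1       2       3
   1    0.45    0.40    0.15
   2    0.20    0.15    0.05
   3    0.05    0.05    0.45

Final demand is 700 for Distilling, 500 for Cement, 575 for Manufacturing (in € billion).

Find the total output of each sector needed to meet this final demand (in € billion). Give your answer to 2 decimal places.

x_1 = 2583.18, x_2 = 1278.19, x_3 = 1396.49

I − A =
  [   0.55    -0.40    -0.15]
  [  -0.20     0.85    -0.05]
  [  -0.05    -0.05     0.55]
Cofactors of I−A, C_ij = (−1)^(i+j)·(minor ij) (rows/columns in the sector order above):
  C_11 = (0.85)(0.55) − (-0.05)(-0.05) = 0.4650
  C_12 = −[(-0.20)(0.55) − (-0.05)(-0.05)] = 0.1125
  C_13 = (-0.20)(-0.05) − (0.85)(-0.05) = 0.0525
  C_21 = −[(-0.40)(0.55) − (-0.15)(-0.05)] = 0.2275
  C_22 = (0.55)(0.55) − (-0.15)(-0.05) = 0.2950
  C_23 = −[(0.55)(-0.05) − (-0.40)(-0.05)] = 0.0475
  C_31 = (-0.40)(-0.05) − (-0.15)(0.85) = 0.1475
  C_32 = −[(0.55)(-0.05) − (-0.15)(-0.20)] = 0.0575
  C_33 = (0.55)(0.85) − (-0.40)(-0.20) = 0.3875
det(I−A) = Σ_j (I−A)_1j·C_1j = (0.55)(0.4650) + (-0.40)(0.1125) + (-0.15)(0.0525) = 0.202875
adj(I−A) = Cᵀ =
  [ 0.4650   0.2275   0.1475]
  [ 0.1125   0.2950   0.0575]
  [ 0.0525   0.0475   0.3875]
(I − A)⁻¹ = adj(I−A) / det(I−A) ≈
  [   2.2921     1.1214     0.7270]
  [   0.5545     1.4541     0.2834]
  [   0.2588     0.2341     1.9100]
x = (I − A)⁻¹ d = adj(I−A)·d / det(I−A), with det(I−A) = 0.202875:
  x_1 = (0.4650·700 + 0.2275·500 + 0.1475·575) / 0.202875 = 524.0625 / 0.202875 ≈ 2583.18
  x_2 = (0.1125·700 + 0.2950·500 + 0.0575·575) / 0.202875 = 259.3125 / 0.202875 ≈ 1278.19
  x_3 = (0.0525·700 + 0.0475·500 + 0.3875·575) / 0.202875 = 283.3125 / 0.202875 ≈ 1396.49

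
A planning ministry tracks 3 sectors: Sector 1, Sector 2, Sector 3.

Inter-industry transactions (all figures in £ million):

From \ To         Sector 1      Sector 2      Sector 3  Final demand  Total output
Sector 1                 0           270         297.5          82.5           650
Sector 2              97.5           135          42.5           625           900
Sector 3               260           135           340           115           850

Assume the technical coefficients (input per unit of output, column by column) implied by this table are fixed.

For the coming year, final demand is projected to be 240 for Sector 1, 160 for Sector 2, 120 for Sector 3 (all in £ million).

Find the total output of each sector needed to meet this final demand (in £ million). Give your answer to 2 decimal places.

x_1 = 570.01, x_2 = 327.76, x_3 = 661.95

Technical coefficients a_ij = z_ij / X_j:
  a_11 = 0/650 = 0.00, a_21 = 97.5/650 = 0.15, a_31 = 260/650 = 0.40
  a_12 = 270/900 = 0.30, a_22 = 135/900 = 0.15, a_32 = 135/900 = 0.15
  a_13 = 297.5/850 = 0.35, a_23 = 42.5/850 = 0.05, a_33 = 340/850 = 0.40
I − A =
  [   1.00    -0.30    -0.35]
  [  -0.15     0.85    -0.05]
  [  -0.40    -0.15     0.60]
Cofactors of I−A, C_ij = (−1)^(i+j)·(minor ij) (rows/columns in the sector order above):
  C_11 = (0.85)(0.60) − (-0.05)(-0.15) = 0.5025
  C_12 = −[(-0.15)(0.60) − (-0.05)(-0.40)] = 0.1100
  C_13 = (-0.15)(-0.15) − (0.85)(-0.40) = 0.3625
  C_21 = −[(-0.30)(0.60) − (-0.35)(-0.15)] = 0.2325
  C_22 = (1.00)(0.60) − (-0.35)(-0.40) = 0.4600
  C_23 = −[(1.00)(-0.15) − (-0.30)(-0.40)] = 0.2700
  C_31 = (-0.30)(-0.05) − (-0.35)(0.85) = 0.3125
  C_32 = −[(1.00)(-0.05) − (-0.35)(-0.15)] = 0.1025
  C_33 = (1.00)(0.85) − (-0.30)(-0.15) = 0.8050
det(I−A) = Σ_j (I−A)_1j·C_1j = (1.00)(0.5025) + (-0.30)(0.1100) + (-0.35)(0.3625) = 0.342625
adj(I−A) = Cᵀ =
  [ 0.5025   0.2325   0.3125]
  [ 0.1100   0.4600   0.1025]
  [ 0.3625   0.2700   0.8050]
(I − A)⁻¹ = adj(I−A) / det(I−A) ≈
  [   1.4666     0.6786     0.9121]
  [   0.3211     1.3426     0.2992]
  [   1.0580     0.7880     2.3495]
x = (I − A)⁻¹ d = adj(I−A)·d / det(I−A), with det(I−A) = 0.342625:
  x_1 = (0.5025·240 + 0.2325·160 + 0.3125·120) / 0.342625 = 195.30 / 0.342625 ≈ 570.01
  x_2 = (0.1100·240 + 0.4600·160 + 0.1025·120) / 0.342625 = 112.30 / 0.342625 ≈ 327.76
  x_3 = (0.3625·240 + 0.2700·160 + 0.8050·120) / 0.342625 = 226.80 / 0.342625 ≈ 661.95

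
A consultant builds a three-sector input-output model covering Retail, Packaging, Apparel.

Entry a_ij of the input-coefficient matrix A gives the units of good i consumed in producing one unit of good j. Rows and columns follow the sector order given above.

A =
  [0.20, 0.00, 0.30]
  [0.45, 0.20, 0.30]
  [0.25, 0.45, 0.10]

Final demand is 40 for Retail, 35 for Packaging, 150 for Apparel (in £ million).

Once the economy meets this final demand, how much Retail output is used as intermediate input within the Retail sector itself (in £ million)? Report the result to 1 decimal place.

I − A =
  [   0.80     0.00    -0.30]
  [  -0.45     0.80    -0.30]
  [  -0.25    -0.45     0.90]
Cofactors of I−A, C_ij = (−1)^(i+j)·(minor ij) (rows/columns in the sector order above):
  C_11 = (0.80)(0.90) − (-0.30)(-0.45) = 0.5850
  C_12 = −[(-0.45)(0.90) − (-0.30)(-0.25)] = 0.4800
  C_13 = (-0.45)(-0.45) − (0.80)(-0.25) = 0.4025
  C_21 = −[(0.00)(0.90) − (-0.30)(-0.45)] = 0.1350
  C_22 = (0.80)(0.90) − (-0.30)(-0.25) = 0.6450
  C_23 = −[(0.80)(-0.45) − (0.00)(-0.25)] = 0.3600
  C_31 = (0.00)(-0.30) − (-0.30)(0.80) = 0.2400
  C_32 = −[(0.80)(-0.30) − (-0.30)(-0.45)] = 0.3750
  C_33 = (0.80)(0.80) − (0.00)(-0.45) = 0.6400
det(I−A) = Σ_j (I−A)_1j·C_1j = (0.80)(0.5850) + (0.00)(0.4800) + (-0.30)(0.4025) = 0.34725
adj(I−A) = Cᵀ =
  [ 0.5850   0.1350   0.2400]
  [ 0.4800   0.6450   0.3750]
  [ 0.4025   0.3600   0.6400]
(I − A)⁻¹ = adj(I−A) / det(I−A) ≈
  [   1.6847     0.3888     0.6911]
  [   1.3823     1.8575     1.0799]
  [   1.1591     1.0367     1.8431]
First solve x = (I − A)⁻¹ d = adj(I−A)·d / det(I−A); in particular x_1 = (0.5850·40 + 0.1350·35 + 0.2400·150) / 0.34725 = 64.125 / 0.34725 ≈ 184.665.
Intermediate flow from 1 to 1: z_11 = a_11 · x_1 = 0.20 × 64.125 / 0.34725 = 12.825 / 0.34725 ≈ 36.9.

z_11 = 36.9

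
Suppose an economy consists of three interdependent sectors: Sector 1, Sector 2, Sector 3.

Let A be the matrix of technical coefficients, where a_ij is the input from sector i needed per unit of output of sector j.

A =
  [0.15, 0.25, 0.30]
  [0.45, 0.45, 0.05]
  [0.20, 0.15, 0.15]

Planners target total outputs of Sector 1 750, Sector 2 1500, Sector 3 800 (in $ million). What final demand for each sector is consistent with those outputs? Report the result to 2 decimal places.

I − A =
  [   0.85    -0.25    -0.30]
  [  -0.45     0.55    -0.05]
  [  -0.20    -0.15     0.85]
d = (I − A) x:
  d_1 = (+0.85)·750 + (-0.25)·1500 + (-0.30)·800 = 22.50
  d_2 = (-0.45)·750 + (+0.55)·1500 + (-0.05)·800 = 447.50
  d_3 = (-0.20)·750 + (-0.15)·1500 + (+0.85)·800 = 305.00

d_1 = 22.50, d_2 = 447.50, d_3 = 305.00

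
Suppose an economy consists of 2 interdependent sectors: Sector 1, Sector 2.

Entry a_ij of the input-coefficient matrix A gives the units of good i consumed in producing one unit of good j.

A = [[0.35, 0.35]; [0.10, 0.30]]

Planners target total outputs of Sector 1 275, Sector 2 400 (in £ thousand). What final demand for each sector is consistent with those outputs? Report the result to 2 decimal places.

d_1 = 38.75, d_2 = 252.50

I − A =
  [   0.65    -0.35]
  [  -0.10     0.70]
d = (I − A) x:
  d_1 = (+0.65)·275 + (-0.35)·400 = 38.75
  d_2 = (-0.10)·275 + (+0.70)·400 = 252.50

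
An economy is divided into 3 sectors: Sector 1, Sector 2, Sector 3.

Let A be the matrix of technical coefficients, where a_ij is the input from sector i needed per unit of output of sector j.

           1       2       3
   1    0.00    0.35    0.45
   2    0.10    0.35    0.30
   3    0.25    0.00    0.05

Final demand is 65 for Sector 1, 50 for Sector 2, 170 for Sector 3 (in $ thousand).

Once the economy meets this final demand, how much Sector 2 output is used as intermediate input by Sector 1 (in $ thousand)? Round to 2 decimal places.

z_21 = 25.64

I − A =
  [   1.00    -0.35    -0.45]
  [  -0.10     0.65    -0.30]
  [  -0.25     0.00     0.95]
Cofactors of I−A, C_ij = (−1)^(i+j)·(minor ij) (rows/columns in the sector order above):
  C_11 = (0.65)(0.95) − (-0.30)(0.00) = 0.6175
  C_12 = −[(-0.10)(0.95) − (-0.30)(-0.25)] = 0.1700
  C_13 = (-0.10)(0.00) − (0.65)(-0.25) = 0.1625
  C_21 = −[(-0.35)(0.95) − (-0.45)(0.00)] = 0.3325
  C_22 = (1.00)(0.95) − (-0.45)(-0.25) = 0.8375
  C_23 = −[(1.00)(0.00) − (-0.35)(-0.25)] = 0.0875
  C_31 = (-0.35)(-0.30) − (-0.45)(0.65) = 0.3975
  C_32 = −[(1.00)(-0.30) − (-0.45)(-0.10)] = 0.3450
  C_33 = (1.00)(0.65) − (-0.35)(-0.10) = 0.6150
det(I−A) = Σ_j (I−A)_1j·C_1j = (1.00)(0.6175) + (-0.35)(0.1700) + (-0.45)(0.1625) = 0.484875
adj(I−A) = Cᵀ =
  [ 0.6175   0.3325   0.3975]
  [ 0.1700   0.8375   0.3450]
  [ 0.1625   0.0875   0.6150]
(I − A)⁻¹ = adj(I−A) / det(I−A) ≈
  [   1.2735     0.6857     0.8198]
  [   0.3506     1.7272     0.7115]
  [   0.3351     0.1805     1.2684]
First solve x = (I − A)⁻¹ d = adj(I−A)·d / det(I−A); in particular x_1 = (0.6175·65 + 0.3325·50 + 0.3975·170) / 0.484875 = 124.3375 / 0.484875 ≈ 256.4321.
Intermediate flow from 2 to 1: z_21 = a_21 · x_1 = 0.10 × 124.3375 / 0.484875 = 12.43375 / 0.484875 ≈ 25.64.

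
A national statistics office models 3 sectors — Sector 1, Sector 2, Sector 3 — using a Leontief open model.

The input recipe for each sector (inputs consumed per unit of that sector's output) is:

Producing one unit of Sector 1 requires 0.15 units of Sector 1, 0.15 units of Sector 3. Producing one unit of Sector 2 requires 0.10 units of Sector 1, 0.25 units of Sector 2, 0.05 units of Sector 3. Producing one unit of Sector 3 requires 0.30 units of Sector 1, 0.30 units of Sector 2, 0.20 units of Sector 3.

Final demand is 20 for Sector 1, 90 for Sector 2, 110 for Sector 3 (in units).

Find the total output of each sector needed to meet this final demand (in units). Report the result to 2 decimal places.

I − A =
  [   0.85    -0.10    -0.30]
  [   0.00     0.75    -0.30]
  [  -0.15    -0.05     0.80]
Cofactors of I−A, C_ij = (−1)^(i+j)·(minor ij) (rows/columns in the sector order above):
  C_11 = (0.75)(0.80) − (-0.30)(-0.05) = 0.5850
  C_12 = −[(0.00)(0.80) − (-0.30)(-0.15)] = 0.0450
  C_13 = (0.00)(-0.05) − (0.75)(-0.15) = 0.1125
  C_21 = −[(-0.10)(0.80) − (-0.30)(-0.05)] = 0.0950
  C_22 = (0.85)(0.80) − (-0.30)(-0.15) = 0.6350
  C_23 = −[(0.85)(-0.05) − (-0.10)(-0.15)] = 0.0575
  C_31 = (-0.10)(-0.30) − (-0.30)(0.75) = 0.2550
  C_32 = −[(0.85)(-0.30) − (-0.30)(0.00)] = 0.2550
  C_33 = (0.85)(0.75) − (-0.10)(0.00) = 0.6375
det(I−A) = Σ_j (I−A)_1j·C_1j = (0.85)(0.5850) + (-0.10)(0.0450) + (-0.30)(0.1125) = 0.4590
adj(I−A) = Cᵀ =
  [ 0.5850   0.0950   0.2550]
  [ 0.0450   0.6350   0.2550]
  [ 0.1125   0.0575   0.6375]
(I − A)⁻¹ = adj(I−A) / det(I−A) ≈
  [   1.2745     0.2070     0.5556]
  [   0.0980     1.3834     0.5556]
  [   0.2451     0.1253     1.3889]
x = (I − A)⁻¹ d = adj(I−A)·d / det(I−A), with det(I−A) = 0.4590:
  x_1 = (0.5850·20 + 0.0950·90 + 0.2550·110) / 0.4590 = 48.30 / 0.4590 ≈ 105.23
  x_2 = (0.0450·20 + 0.6350·90 + 0.2550·110) / 0.4590 = 86.10 / 0.4590 ≈ 187.58
  x_3 = (0.1125·20 + 0.0575·90 + 0.6375·110) / 0.4590 = 77.55 / 0.4590 ≈ 168.95

x_1 = 105.23, x_2 = 187.58, x_3 = 168.95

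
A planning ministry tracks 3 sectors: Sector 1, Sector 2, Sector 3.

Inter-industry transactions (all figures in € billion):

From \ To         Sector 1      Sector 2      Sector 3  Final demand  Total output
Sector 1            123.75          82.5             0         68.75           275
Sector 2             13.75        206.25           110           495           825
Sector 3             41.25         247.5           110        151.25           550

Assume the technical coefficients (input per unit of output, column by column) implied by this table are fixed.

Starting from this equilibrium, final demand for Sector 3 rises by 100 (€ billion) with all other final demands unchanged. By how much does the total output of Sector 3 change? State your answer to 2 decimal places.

Technical coefficients a_ij = z_ij / X_j:
  a_11 = 123.75/275 = 0.45, a_21 = 13.75/275 = 0.05, a_31 = 41.25/275 = 0.15
  a_12 = 82.5/825 = 0.10, a_22 = 206.25/825 = 0.25, a_32 = 247.5/825 = 0.30
  a_13 = 0/550 = 0.00, a_23 = 110/550 = 0.20, a_33 = 110/550 = 0.20
I − A =
  [   0.55    -0.10     0.00]
  [  -0.05     0.75    -0.20]
  [  -0.15    -0.30     0.80]
Cofactors of I−A, C_ij = (−1)^(i+j)·(minor ij) (rows/columns in the sector order above):
  C_11 = (0.75)(0.80) − (-0.20)(-0.30) = 0.5400
  C_12 = −[(-0.05)(0.80) − (-0.20)(-0.15)] = 0.0700
  C_13 = (-0.05)(-0.30) − (0.75)(-0.15) = 0.1275
  C_21 = −[(-0.10)(0.80) − (0.00)(-0.30)] = 0.0800
  C_22 = (0.55)(0.80) − (0.00)(-0.15) = 0.4400
  C_23 = −[(0.55)(-0.30) − (-0.10)(-0.15)] = 0.1800
  C_31 = (-0.10)(-0.20) − (0.00)(0.75) = 0.0200
  C_32 = −[(0.55)(-0.20) − (0.00)(-0.05)] = 0.1100
  C_33 = (0.55)(0.75) − (-0.10)(-0.05) = 0.4075
det(I−A) = Σ_j (I−A)_1j·C_1j = (0.55)(0.5400) + (-0.10)(0.0700) + (0.00)(0.1275) = 0.2900
adj(I−A) = Cᵀ =
  [ 0.5400   0.0800   0.0200]
  [ 0.0700   0.4400   0.1100]
  [ 0.1275   0.1800   0.4075]
(I − A)⁻¹ = adj(I−A) / det(I−A) ≈
  [   1.8621     0.2759     0.0690]
  [   0.2414     1.5172     0.3793]
  [   0.4397     0.6207     1.4052]
Δx = (I − A)⁻¹ Δd with Δd having +100 in the Sector 3 component and 0 elsewhere.
So Δx_3 = L_33 · (+100), where L_33 = adj(I−A)_33 / det(I−A) = 0.4075 / 0.2900.
Δx_3 = 0.4075 × (+100) / 0.2900 = 40.75 / 0.2900 ≈ 140.52.

Δx_3 = 140.52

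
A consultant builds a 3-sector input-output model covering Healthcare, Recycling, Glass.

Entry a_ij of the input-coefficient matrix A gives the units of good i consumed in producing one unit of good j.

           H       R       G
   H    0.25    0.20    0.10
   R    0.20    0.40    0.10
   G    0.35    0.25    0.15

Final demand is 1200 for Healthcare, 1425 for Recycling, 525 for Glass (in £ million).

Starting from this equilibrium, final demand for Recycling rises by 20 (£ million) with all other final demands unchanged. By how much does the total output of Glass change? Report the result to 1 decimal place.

Δx_G = 17.4

I − A =
  [   0.75    -0.20    -0.10]
  [  -0.20     0.60    -0.10]
  [  -0.35    -0.25     0.85]
Cofactors of I−A, C_ij = (−1)^(i+j)·(minor ij) (rows/columns in the sector order above):
  C_11 = (0.60)(0.85) − (-0.10)(-0.25) = 0.4850
  C_12 = −[(-0.20)(0.85) − (-0.10)(-0.35)] = 0.2050
  C_13 = (-0.20)(-0.25) − (0.60)(-0.35) = 0.2600
  C_21 = −[(-0.20)(0.85) − (-0.10)(-0.25)] = 0.1950
  C_22 = (0.75)(0.85) − (-0.10)(-0.35) = 0.6025
  C_23 = −[(0.75)(-0.25) − (-0.20)(-0.35)] = 0.2575
  C_31 = (-0.20)(-0.10) − (-0.10)(0.60) = 0.0800
  C_32 = −[(0.75)(-0.10) − (-0.10)(-0.20)] = 0.0950
  C_33 = (0.75)(0.60) − (-0.20)(-0.20) = 0.4100
det(I−A) = Σ_j (I−A)_1j·C_1j = (0.75)(0.4850) + (-0.20)(0.2050) + (-0.10)(0.2600) = 0.29675
adj(I−A) = Cᵀ =
  [ 0.4850   0.1950   0.0800]
  [ 0.2050   0.6025   0.0950]
  [ 0.2600   0.2575   0.4100]
(I − A)⁻¹ = adj(I−A) / det(I−A) ≈
  [   1.6344     0.6571     0.2696]
  [   0.6908     2.0303     0.3201]
  [   0.8762     0.8677     1.3816]
Δx = (I − A)⁻¹ Δd with Δd having +20 in the Recycling component and 0 elsewhere.
So Δx_G = L_GR · (+20), where L_GR = adj(I−A)_GR / det(I−A) = 0.2575 / 0.29675.
Δx_G = 0.2575 × (+20) / 0.29675 = 5.15 / 0.29675 ≈ 17.4.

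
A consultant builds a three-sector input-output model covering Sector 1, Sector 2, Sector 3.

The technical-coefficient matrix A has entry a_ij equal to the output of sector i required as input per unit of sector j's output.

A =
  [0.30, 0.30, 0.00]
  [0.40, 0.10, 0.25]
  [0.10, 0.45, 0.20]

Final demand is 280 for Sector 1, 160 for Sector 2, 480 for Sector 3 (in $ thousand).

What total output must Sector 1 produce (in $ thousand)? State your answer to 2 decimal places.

x_1 = 759.91

I − A =
  [   0.70    -0.30     0.00]
  [  -0.40     0.90    -0.25]
  [  -0.10    -0.45     0.80]
Cofactors of I−A, C_ij = (−1)^(i+j)·(minor ij) (rows/columns in the sector order above):
  C_11 = (0.90)(0.80) − (-0.25)(-0.45) = 0.6075
  C_12 = −[(-0.40)(0.80) − (-0.25)(-0.10)] = 0.3450
  C_13 = (-0.40)(-0.45) − (0.90)(-0.10) = 0.2700
  C_21 = −[(-0.30)(0.80) − (0.00)(-0.45)] = 0.2400
  C_22 = (0.70)(0.80) − (0.00)(-0.10) = 0.5600
  C_23 = −[(0.70)(-0.45) − (-0.30)(-0.10)] = 0.3450
  C_31 = (-0.30)(-0.25) − (0.00)(0.90) = 0.0750
  C_32 = −[(0.70)(-0.25) − (0.00)(-0.40)] = 0.1750
  C_33 = (0.70)(0.90) − (-0.30)(-0.40) = 0.5100
det(I−A) = Σ_j (I−A)_1j·C_1j = (0.70)(0.6075) + (-0.30)(0.3450) + (0.00)(0.2700) = 0.32175
adj(I−A) = Cᵀ =
  [ 0.6075   0.2400   0.0750]
  [ 0.3450   0.5600   0.1750]
  [ 0.2700   0.3450   0.5100]
(I − A)⁻¹ = adj(I−A) / det(I−A) ≈
  [   1.8881     0.7459     0.2331]
  [   1.0723     1.7405     0.5439]
  [   0.8392     1.0723     1.5851]
x = (I − A)⁻¹ d = adj(I−A)·d / det(I−A), with det(I−A) = 0.32175:
  x_1 = (0.6075·280 + 0.2400·160 + 0.0750·480) / 0.32175 = 244.50 / 0.32175 ≈ 759.91
  x_2 = (0.3450·280 + 0.5600·160 + 0.1750·480) / 0.32175 = 270.20 / 0.32175 ≈ 839.78
  x_3 = (0.2700·280 + 0.3450·160 + 0.5100·480) / 0.32175 = 375.60 / 0.32175 ≈ 1167.37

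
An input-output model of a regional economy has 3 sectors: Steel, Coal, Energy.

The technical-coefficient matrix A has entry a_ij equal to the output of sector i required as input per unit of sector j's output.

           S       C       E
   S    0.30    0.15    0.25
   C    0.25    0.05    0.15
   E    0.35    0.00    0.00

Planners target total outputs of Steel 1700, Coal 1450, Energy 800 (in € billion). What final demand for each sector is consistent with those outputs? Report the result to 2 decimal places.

I − A =
  [   0.70    -0.15    -0.25]
  [  -0.25     0.95    -0.15]
  [  -0.35     0.00     1.00]
d = (I − A) x:
  d_S = (+0.70)·1700 + (-0.15)·1450 + (-0.25)·800 = 772.50
  d_C = (-0.25)·1700 + (+0.95)·1450 + (-0.15)·800 = 832.50
  d_E = (-0.35)·1700 + (+0.00)·1450 + (+1.00)·800 = 205.00

d_S = 772.50, d_C = 832.50, d_E = 205.00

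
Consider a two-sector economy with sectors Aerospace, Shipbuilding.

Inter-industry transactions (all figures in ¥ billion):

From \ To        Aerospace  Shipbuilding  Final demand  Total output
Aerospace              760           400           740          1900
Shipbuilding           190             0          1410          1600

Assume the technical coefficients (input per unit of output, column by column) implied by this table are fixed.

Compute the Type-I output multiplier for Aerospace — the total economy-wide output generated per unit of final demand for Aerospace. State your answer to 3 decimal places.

Technical coefficients a_ij = z_ij / X_j:
  a_AA = 760/1900 = 0.40, a_SA = 190/1900 = 0.10
  a_AS = 400/1600 = 0.25, a_SS = 0/1600 = 0.00
I − A =
  [   0.60    -0.25]
  [  -0.10     1.00]
det(I−A) = (0.60)(1.00) − (-0.25)(-0.10) = 0.5750
adj(I−A) = [[1.00, 0.25], [0.10, 0.60]]
(I − A)⁻¹ = adj(I−A) / det(I−A) ≈
  [   1.7391     0.4348]
  [   0.1739     1.0435]
The output multiplier for sector j is the column-j sum of the Leontief inverse (I − A)⁻¹ = adj(I−A) / det(I−A).
Column A of adj(I−A): (1.00, 0.10); det(I−A) = 0.5750.
m_A = (1.00 + 0.10) / 0.5750 = 1.10 / 0.5750 ≈ 1.913.

m_A = 1.913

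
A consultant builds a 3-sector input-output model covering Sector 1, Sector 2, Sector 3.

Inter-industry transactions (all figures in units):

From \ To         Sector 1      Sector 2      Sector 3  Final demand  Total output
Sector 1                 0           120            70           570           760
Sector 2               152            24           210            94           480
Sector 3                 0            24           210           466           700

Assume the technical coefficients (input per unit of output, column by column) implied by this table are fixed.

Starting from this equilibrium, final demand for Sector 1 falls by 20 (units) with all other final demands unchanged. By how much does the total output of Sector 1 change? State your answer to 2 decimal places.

Technical coefficients a_ij = z_ij / X_j:
  a_11 = 0/760 = 0.00, a_21 = 152/760 = 0.20, a_31 = 0/760 = 0.00
  a_12 = 120/480 = 0.25, a_22 = 24/480 = 0.05, a_32 = 24/480 = 0.05
  a_13 = 70/700 = 0.10, a_23 = 210/700 = 0.30, a_33 = 210/700 = 0.30
I − A =
  [   1.00    -0.25    -0.10]
  [  -0.20     0.95    -0.30]
  [   0.00    -0.05     0.70]
Cofactors of I−A, C_ij = (−1)^(i+j)·(minor ij) (rows/columns in the sector order above):
  C_11 = (0.95)(0.70) − (-0.30)(-0.05) = 0.6500
  C_12 = −[(-0.20)(0.70) − (-0.30)(0.00)] = 0.1400
  C_13 = (-0.20)(-0.05) − (0.95)(0.00) = 0.0100
  C_21 = −[(-0.25)(0.70) − (-0.10)(-0.05)] = 0.1800
  C_22 = (1.00)(0.70) − (-0.10)(0.00) = 0.7000
  C_23 = −[(1.00)(-0.05) − (-0.25)(0.00)] = 0.0500
  C_31 = (-0.25)(-0.30) − (-0.10)(0.95) = 0.1700
  C_32 = −[(1.00)(-0.30) − (-0.10)(-0.20)] = 0.3200
  C_33 = (1.00)(0.95) − (-0.25)(-0.20) = 0.9000
det(I−A) = Σ_j (I−A)_1j·C_1j = (1.00)(0.6500) + (-0.25)(0.1400) + (-0.10)(0.0100) = 0.6140
adj(I−A) = Cᵀ =
  [ 0.6500   0.1800   0.1700]
  [ 0.1400   0.7000   0.3200]
  [ 0.0100   0.0500   0.9000]
(I − A)⁻¹ = adj(I−A) / det(I−A) ≈
  [   1.0586     0.2932     0.2769]
  [   0.2280     1.1401     0.5212]
  [   0.0163     0.0814     1.4658]
Δx = (I − A)⁻¹ Δd with Δd having -20 in the Sector 1 component and 0 elsewhere.
So Δx_1 = L_11 · (-20), where L_11 = adj(I−A)_11 / det(I−A) = 0.6500 / 0.6140.
Δx_1 = 0.6500 × (-20) / 0.6140 = -13.00 / 0.6140 ≈ -21.17.

Δx_1 = -21.17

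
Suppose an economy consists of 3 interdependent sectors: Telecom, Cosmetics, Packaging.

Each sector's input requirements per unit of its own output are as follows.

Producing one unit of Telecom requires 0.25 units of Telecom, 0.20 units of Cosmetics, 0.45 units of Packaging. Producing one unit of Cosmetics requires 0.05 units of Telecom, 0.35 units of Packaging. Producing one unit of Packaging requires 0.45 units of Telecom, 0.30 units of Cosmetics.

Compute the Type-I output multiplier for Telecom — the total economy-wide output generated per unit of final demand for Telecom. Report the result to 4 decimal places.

m_1 = 4.1617

I − A =
  [   0.75    -0.05    -0.45]
  [  -0.20     1.00    -0.30]
  [  -0.45    -0.35     1.00]
Cofactors of I−A, C_ij = (−1)^(i+j)·(minor ij) (rows/columns in the sector order above):
  C_11 = (1.00)(1.00) − (-0.30)(-0.35) = 0.8950
  C_12 = −[(-0.20)(1.00) − (-0.30)(-0.45)] = 0.3350
  C_13 = (-0.20)(-0.35) − (1.00)(-0.45) = 0.5200
  C_21 = −[(-0.05)(1.00) − (-0.45)(-0.35)] = 0.2075
  C_22 = (0.75)(1.00) − (-0.45)(-0.45) = 0.5475
  C_23 = −[(0.75)(-0.35) − (-0.05)(-0.45)] = 0.2850
  C_31 = (-0.05)(-0.30) − (-0.45)(1.00) = 0.4650
  C_32 = −[(0.75)(-0.30) − (-0.45)(-0.20)] = 0.3150
  C_33 = (0.75)(1.00) − (-0.05)(-0.20) = 0.7400
det(I−A) = Σ_j (I−A)_1j·C_1j = (0.75)(0.8950) + (-0.05)(0.3350) + (-0.45)(0.5200) = 0.4205
adj(I−A) = Cᵀ =
  [ 0.8950   0.2075   0.4650]
  [ 0.3350   0.5475   0.3150]
  [ 0.5200   0.2850   0.7400]
(I − A)⁻¹ = adj(I−A) / det(I−A) ≈
  [   2.12842     0.49346     1.10583]
  [   0.79667     1.30202     0.74911]
  [   1.23662     0.67776     1.75981]
The output multiplier for sector j is the column-j sum of the Leontief inverse (I − A)⁻¹ = adj(I−A) / det(I−A).
Column 1 of adj(I−A): (0.8950, 0.3350, 0.5200); det(I−A) = 0.4205.
m_1 = (0.8950 + 0.3350 + 0.5200) / 0.4205 = 1.75 / 0.4205 ≈ 4.1617.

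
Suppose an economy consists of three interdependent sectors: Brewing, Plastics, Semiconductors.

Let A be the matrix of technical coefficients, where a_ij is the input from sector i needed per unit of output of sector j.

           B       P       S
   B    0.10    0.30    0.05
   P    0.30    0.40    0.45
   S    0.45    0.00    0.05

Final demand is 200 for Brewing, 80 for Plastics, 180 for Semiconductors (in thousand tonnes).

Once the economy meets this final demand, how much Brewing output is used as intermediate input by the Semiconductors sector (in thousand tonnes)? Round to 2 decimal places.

I − A =
  [   0.90    -0.30    -0.05]
  [  -0.30     0.60    -0.45]
  [  -0.45     0.00     0.95]
Cofactors of I−A, C_ij = (−1)^(i+j)·(minor ij) (rows/columns in the sector order above):
  C_11 = (0.60)(0.95) − (-0.45)(0.00) = 0.5700
  C_12 = −[(-0.30)(0.95) − (-0.45)(-0.45)] = 0.4875
  C_13 = (-0.30)(0.00) − (0.60)(-0.45) = 0.2700
  C_21 = −[(-0.30)(0.95) − (-0.05)(0.00)] = 0.2850
  C_22 = (0.90)(0.95) − (-0.05)(-0.45) = 0.8325
  C_23 = −[(0.90)(0.00) − (-0.30)(-0.45)] = 0.1350
  C_31 = (-0.30)(-0.45) − (-0.05)(0.60) = 0.1650
  C_32 = −[(0.90)(-0.45) − (-0.05)(-0.30)] = 0.4200
  C_33 = (0.90)(0.60) − (-0.30)(-0.30) = 0.4500
det(I−A) = Σ_j (I−A)_1j·C_1j = (0.90)(0.5700) + (-0.30)(0.4875) + (-0.05)(0.2700) = 0.35325
adj(I−A) = Cᵀ =
  [ 0.5700   0.2850   0.1650]
  [ 0.4875   0.8325   0.4200]
  [ 0.2700   0.1350   0.4500]
(I − A)⁻¹ = adj(I−A) / det(I−A) ≈
  [   1.6136     0.8068     0.4671]
  [   1.3800     2.3567     1.1890]
  [   0.7643     0.3822     1.2739]
First solve x = (I − A)⁻¹ d = adj(I−A)·d / det(I−A); in particular x_S = (0.2700·200 + 0.1350·80 + 0.4500·180) / 0.35325 = 145.80 / 0.35325 ≈ 412.7389.
Intermediate flow from B to S: z_BS = a_BS · x_S = 0.05 × 145.80 / 0.35325 = 7.29 / 0.35325 ≈ 20.64.

z_BS = 20.64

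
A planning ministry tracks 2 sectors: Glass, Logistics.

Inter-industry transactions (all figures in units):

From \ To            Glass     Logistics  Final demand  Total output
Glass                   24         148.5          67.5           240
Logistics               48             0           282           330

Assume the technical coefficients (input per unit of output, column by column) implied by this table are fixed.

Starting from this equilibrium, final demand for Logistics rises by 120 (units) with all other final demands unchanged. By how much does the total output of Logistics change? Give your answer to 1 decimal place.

Δx_L = 133.3

Technical coefficients a_ij = z_ij / X_j:
  a_GG = 24/240 = 0.10, a_LG = 48/240 = 0.20
  a_GL = 148.5/330 = 0.45, a_LL = 0/330 = 0.00
I − A =
  [   0.90    -0.45]
  [  -0.20     1.00]
det(I−A) = (0.90)(1.00) − (-0.45)(-0.20) = 0.8100
adj(I−A) = [[1.00, 0.45], [0.20, 0.90]]
(I − A)⁻¹ = adj(I−A) / det(I−A) ≈
  [   1.2346     0.5556]
  [   0.2469     1.1111]
Δx = (I − A)⁻¹ Δd with Δd having +120 in the Logistics component and 0 elsewhere.
So Δx_L = L_LL · (+120), where L_LL = adj(I−A)_LL / det(I−A) = 0.90 / 0.8100.
Δx_L = 0.90 × (+120) / 0.8100 = 108.00 / 0.8100 ≈ 133.3.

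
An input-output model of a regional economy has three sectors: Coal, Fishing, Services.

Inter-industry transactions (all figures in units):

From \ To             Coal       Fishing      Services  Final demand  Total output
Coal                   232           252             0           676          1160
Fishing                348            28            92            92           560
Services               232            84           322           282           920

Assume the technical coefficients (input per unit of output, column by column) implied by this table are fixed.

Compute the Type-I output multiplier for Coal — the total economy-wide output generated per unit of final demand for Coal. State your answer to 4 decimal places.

m_C = 2.7320

Technical coefficients a_ij = z_ij / X_j:
  a_CC = 232/1160 = 0.20, a_FC = 348/1160 = 0.30, a_SC = 232/1160 = 0.20
  a_CF = 252/560 = 0.45, a_FF = 28/560 = 0.05, a_SF = 84/560 = 0.15
  a_CS = 0/920 = 0.00, a_FS = 92/920 = 0.10, a_SS = 322/920 = 0.35
I − A =
  [   0.80    -0.45     0.00]
  [  -0.30     0.95    -0.10]
  [  -0.20    -0.15     0.65]
Cofactors of I−A, C_ij = (−1)^(i+j)·(minor ij) (rows/columns in the sector order above):
  C_11 = (0.95)(0.65) − (-0.10)(-0.15) = 0.6025
  C_12 = −[(-0.30)(0.65) − (-0.10)(-0.20)] = 0.2150
  C_13 = (-0.30)(-0.15) − (0.95)(-0.20) = 0.2350
  C_21 = −[(-0.45)(0.65) − (0.00)(-0.15)] = 0.2925
  C_22 = (0.80)(0.65) − (0.00)(-0.20) = 0.5200
  C_23 = −[(0.80)(-0.15) − (-0.45)(-0.20)] = 0.2100
  C_31 = (-0.45)(-0.10) − (0.00)(0.95) = 0.0450
  C_32 = −[(0.80)(-0.10) − (0.00)(-0.30)] = 0.0800
  C_33 = (0.80)(0.95) − (-0.45)(-0.30) = 0.6250
det(I−A) = Σ_j (I−A)_1j·C_1j = (0.80)(0.6025) + (-0.45)(0.2150) + (0.00)(0.2350) = 0.38525
adj(I−A) = Cᵀ =
  [ 0.6025   0.2925   0.0450]
  [ 0.2150   0.5200   0.0800]
  [ 0.2350   0.2100   0.6250]
(I − A)⁻¹ = adj(I−A) / det(I−A) ≈
  [   1.56392     0.75925     0.11681]
  [   0.55808     1.34977     0.20766]
  [   0.60999     0.54510     1.62232]
The output multiplier for sector j is the column-j sum of the Leontief inverse (I − A)⁻¹ = adj(I−A) / det(I−A).
Column C of adj(I−A): (0.6025, 0.2150, 0.2350); det(I−A) = 0.38525.
m_C = (0.6025 + 0.2150 + 0.2350) / 0.38525 = 1.0525 / 0.38525 ≈ 2.7320.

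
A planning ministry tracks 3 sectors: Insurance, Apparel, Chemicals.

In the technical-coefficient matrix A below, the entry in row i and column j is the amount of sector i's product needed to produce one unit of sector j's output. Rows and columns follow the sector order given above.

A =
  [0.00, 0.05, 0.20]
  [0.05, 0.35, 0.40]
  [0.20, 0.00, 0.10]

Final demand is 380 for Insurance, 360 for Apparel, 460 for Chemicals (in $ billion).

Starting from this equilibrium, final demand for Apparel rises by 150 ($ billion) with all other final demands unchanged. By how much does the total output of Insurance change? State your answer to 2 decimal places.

I − A =
  [   1.00    -0.05    -0.20]
  [  -0.05     0.65    -0.40]
  [  -0.20     0.00     0.90]
Cofactors of I−A, C_ij = (−1)^(i+j)·(minor ij) (rows/columns in the sector order above):
  C_11 = (0.65)(0.90) − (-0.40)(0.00) = 0.5850
  C_12 = −[(-0.05)(0.90) − (-0.40)(-0.20)] = 0.1250
  C_13 = (-0.05)(0.00) − (0.65)(-0.20) = 0.1300
  C_21 = −[(-0.05)(0.90) − (-0.20)(0.00)] = 0.0450
  C_22 = (1.00)(0.90) − (-0.20)(-0.20) = 0.8600
  C_23 = −[(1.00)(0.00) − (-0.05)(-0.20)] = 0.0100
  C_31 = (-0.05)(-0.40) − (-0.20)(0.65) = 0.1500
  C_32 = −[(1.00)(-0.40) − (-0.20)(-0.05)] = 0.4100
  C_33 = (1.00)(0.65) − (-0.05)(-0.05) = 0.6475
det(I−A) = Σ_j (I−A)_1j·C_1j = (1.00)(0.5850) + (-0.05)(0.1250) + (-0.20)(0.1300) = 0.55275
adj(I−A) = Cᵀ =
  [ 0.5850   0.0450   0.1500]
  [ 0.1250   0.8600   0.4100]
  [ 0.1300   0.0100   0.6475]
(I − A)⁻¹ = adj(I−A) / det(I−A) ≈
  [   1.0583     0.0814     0.2714]
  [   0.2261     1.5559     0.7417]
  [   0.2352     0.0181     1.1714]
Δx = (I − A)⁻¹ Δd with Δd having +150 in the Apparel component and 0 elsewhere.
So Δx_I = L_IA · (+150), where L_IA = adj(I−A)_IA / det(I−A) = 0.0450 / 0.55275.
Δx_I = 0.0450 × (+150) / 0.55275 = 6.75 / 0.55275 ≈ 12.21.

Δx_I = 12.21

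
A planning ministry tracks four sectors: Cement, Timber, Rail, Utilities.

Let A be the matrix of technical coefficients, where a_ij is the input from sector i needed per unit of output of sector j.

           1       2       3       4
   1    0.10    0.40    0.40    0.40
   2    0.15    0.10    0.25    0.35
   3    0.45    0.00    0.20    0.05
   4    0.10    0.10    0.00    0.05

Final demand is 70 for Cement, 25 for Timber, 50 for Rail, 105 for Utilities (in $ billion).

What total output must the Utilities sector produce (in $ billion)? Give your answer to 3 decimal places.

I − A =
  [   0.90    -0.40    -0.40    -0.40]
  [  -0.15     0.90    -0.25    -0.35]
  [  -0.45     0.00     0.80    -0.05]
  [  -0.10    -0.10     0.00     0.95]
Compute the cofactors C_ij = (−1)^(i+j)·(3×3 minor ij) of I−A; the adjugate is their transpose:
adj(I−A) = Cᵀ =
  [ 0.654750   0.338000   0.433000   0.423000]
  [ 0.250125   0.479000   0.274750   0.296250]
  [ 0.374250   0.195500   0.625000   0.262500]
  [ 0.095250   0.086000   0.074500   0.393000]
det(I−A) = Σ_j (I−A)_1j·C_1j = (0.90)(0.654750) + (-0.40)(0.250125) + (-0.40)(0.374250) + (-0.40)(0.095250) = 0.301425
(I − A)⁻¹ = adj(I−A) / det(I−A) ≈
  [   2.1722     1.1213     1.4365     1.4033]
  [   0.8298     1.5891     0.9115     0.9828]
  [   1.2416     0.6486     2.0735     0.8709]
  [   0.3160     0.2853     0.2472     1.3038]
x = (I − A)⁻¹ d = adj(I−A)·d / det(I−A), with det(I−A) = 0.301425:
  x_1 = (0.654750·70 + 0.338000·25 + 0.433000·50 + 0.423000·105) / 0.301425 = 120.3475 / 0.301425 ≈ 399.262
  x_2 = (0.250125·70 + 0.479000·25 + 0.274750·50 + 0.296250·105) / 0.301425 = 74.3275 / 0.301425 ≈ 246.587
  x_3 = (0.374250·70 + 0.195500·25 + 0.625000·50 + 0.262500·105) / 0.301425 = 89.8975 / 0.301425 ≈ 298.242
  x_4 = (0.095250·70 + 0.086000·25 + 0.074500·50 + 0.393000·105) / 0.301425 = 53.8075 / 0.301425 ≈ 178.510

x_4 = 178.510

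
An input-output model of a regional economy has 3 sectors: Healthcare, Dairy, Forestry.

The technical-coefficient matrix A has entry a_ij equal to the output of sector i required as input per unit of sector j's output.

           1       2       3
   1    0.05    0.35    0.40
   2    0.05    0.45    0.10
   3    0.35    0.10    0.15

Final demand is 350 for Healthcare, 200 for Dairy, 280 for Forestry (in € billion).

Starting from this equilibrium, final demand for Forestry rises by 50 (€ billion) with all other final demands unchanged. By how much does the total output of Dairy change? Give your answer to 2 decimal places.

Δx_2 = 17.50

I − A =
  [   0.95    -0.35    -0.40]
  [  -0.05     0.55    -0.10]
  [  -0.35    -0.10     0.85]
Cofactors of I−A, C_ij = (−1)^(i+j)·(minor ij) (rows/columns in the sector order above):
  C_11 = (0.55)(0.85) − (-0.10)(-0.10) = 0.4575
  C_12 = −[(-0.05)(0.85) − (-0.10)(-0.35)] = 0.0775
  C_13 = (-0.05)(-0.10) − (0.55)(-0.35) = 0.1975
  C_21 = −[(-0.35)(0.85) − (-0.40)(-0.10)] = 0.3375
  C_22 = (0.95)(0.85) − (-0.40)(-0.35) = 0.6675
  C_23 = −[(0.95)(-0.10) − (-0.35)(-0.35)] = 0.2175
  C_31 = (-0.35)(-0.10) − (-0.40)(0.55) = 0.2550
  C_32 = −[(0.95)(-0.10) − (-0.40)(-0.05)] = 0.1150
  C_33 = (0.95)(0.55) − (-0.35)(-0.05) = 0.5050
det(I−A) = Σ_j (I−A)_1j·C_1j = (0.95)(0.4575) + (-0.35)(0.0775) + (-0.40)(0.1975) = 0.3285
adj(I−A) = Cᵀ =
  [ 0.4575   0.3375   0.2550]
  [ 0.0775   0.6675   0.1150]
  [ 0.1975   0.2175   0.5050]
(I − A)⁻¹ = adj(I−A) / det(I−A) ≈
  [   1.3927     1.0274     0.7763]
  [   0.2359     2.0320     0.3501]
  [   0.6012     0.6621     1.5373]
Δx = (I − A)⁻¹ Δd with Δd having +50 in the Forestry component and 0 elsewhere.
So Δx_2 = L_23 · (+50), where L_23 = adj(I−A)_23 / det(I−A) = 0.1150 / 0.3285.
Δx_2 = 0.1150 × (+50) / 0.3285 = 5.75 / 0.3285 ≈ 17.50.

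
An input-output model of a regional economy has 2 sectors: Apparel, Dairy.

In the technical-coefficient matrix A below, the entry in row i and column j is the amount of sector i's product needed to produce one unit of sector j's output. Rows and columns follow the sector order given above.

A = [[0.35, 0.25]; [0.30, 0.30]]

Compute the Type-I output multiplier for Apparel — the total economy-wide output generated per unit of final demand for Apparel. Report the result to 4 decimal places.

I − A =
  [   0.65    -0.25]
  [  -0.30     0.70]
det(I−A) = (0.65)(0.70) − (-0.25)(-0.30) = 0.3800
adj(I−A) = [[0.70, 0.25], [0.30, 0.65]]
(I − A)⁻¹ = adj(I−A) / det(I−A) ≈
  [   1.84211     0.65789]
  [   0.78947     1.71053]
The output multiplier for sector j is the column-j sum of the Leontief inverse (I − A)⁻¹ = adj(I−A) / det(I−A).
Column 1 of adj(I−A): (0.70, 0.30); det(I−A) = 0.3800.
m_1 = (0.70 + 0.30) / 0.3800 = 1.00 / 0.3800 ≈ 2.6316.

m_1 = 2.6316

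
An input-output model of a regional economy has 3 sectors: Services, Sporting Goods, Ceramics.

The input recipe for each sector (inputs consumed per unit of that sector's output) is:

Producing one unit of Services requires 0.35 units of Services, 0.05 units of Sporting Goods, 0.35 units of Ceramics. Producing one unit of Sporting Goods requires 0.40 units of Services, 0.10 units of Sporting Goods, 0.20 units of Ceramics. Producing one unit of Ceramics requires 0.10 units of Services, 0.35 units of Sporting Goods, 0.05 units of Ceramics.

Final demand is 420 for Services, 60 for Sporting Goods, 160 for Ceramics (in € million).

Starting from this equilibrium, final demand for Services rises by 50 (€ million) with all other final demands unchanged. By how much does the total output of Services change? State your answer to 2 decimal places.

I − A =
  [   0.65    -0.40    -0.10]
  [  -0.05     0.90    -0.35]
  [  -0.35    -0.20     0.95]
Cofactors of I−A, C_ij = (−1)^(i+j)·(minor ij) (rows/columns in the sector order above):
  C_11 = (0.90)(0.95) − (-0.35)(-0.20) = 0.7850
  C_12 = −[(-0.05)(0.95) − (-0.35)(-0.35)] = 0.1700
  C_13 = (-0.05)(-0.20) − (0.90)(-0.35) = 0.3250
  C_21 = −[(-0.40)(0.95) − (-0.10)(-0.20)] = 0.4000
  C_22 = (0.65)(0.95) − (-0.10)(-0.35) = 0.5825
  C_23 = −[(0.65)(-0.20) − (-0.40)(-0.35)] = 0.2700
  C_31 = (-0.40)(-0.35) − (-0.10)(0.90) = 0.2300
  C_32 = −[(0.65)(-0.35) − (-0.10)(-0.05)] = 0.2325
  C_33 = (0.65)(0.90) − (-0.40)(-0.05) = 0.5650
det(I−A) = Σ_j (I−A)_1j·C_1j = (0.65)(0.7850) + (-0.40)(0.1700) + (-0.10)(0.3250) = 0.40975
adj(I−A) = Cᵀ =
  [ 0.7850   0.4000   0.2300]
  [ 0.1700   0.5825   0.2325]
  [ 0.3250   0.2700   0.5650]
(I − A)⁻¹ = adj(I−A) / det(I−A) ≈
  [   1.9158     0.9762     0.5613]
  [   0.4149     1.4216     0.5674]
  [   0.7932     0.6589     1.3789]
Δx = (I − A)⁻¹ Δd with Δd having +50 in the Services component and 0 elsewhere.
So Δx_1 = L_11 · (+50), where L_11 = adj(I−A)_11 / det(I−A) = 0.7850 / 0.40975.
Δx_1 = 0.7850 × (+50) / 0.40975 = 39.25 / 0.40975 ≈ 95.79.

Δx_1 = 95.79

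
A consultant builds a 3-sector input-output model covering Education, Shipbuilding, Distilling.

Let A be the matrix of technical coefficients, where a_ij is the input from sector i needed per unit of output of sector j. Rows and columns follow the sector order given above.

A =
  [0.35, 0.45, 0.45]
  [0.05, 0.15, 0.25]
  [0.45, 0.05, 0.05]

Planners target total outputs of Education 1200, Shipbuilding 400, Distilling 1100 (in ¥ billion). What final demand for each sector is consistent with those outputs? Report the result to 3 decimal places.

I − A =
  [   0.65    -0.45    -0.45]
  [  -0.05     0.85    -0.25]
  [  -0.45    -0.05     0.95]
d = (I − A) x:
  d_1 = (+0.65)·1200 + (-0.45)·400 + (-0.45)·1100 = 105.000
  d_2 = (-0.05)·1200 + (+0.85)·400 + (-0.25)·1100 = 5.000
  d_3 = (-0.45)·1200 + (-0.05)·400 + (+0.95)·1100 = 485.000

d_1 = 105.000, d_2 = 5.000, d_3 = 485.000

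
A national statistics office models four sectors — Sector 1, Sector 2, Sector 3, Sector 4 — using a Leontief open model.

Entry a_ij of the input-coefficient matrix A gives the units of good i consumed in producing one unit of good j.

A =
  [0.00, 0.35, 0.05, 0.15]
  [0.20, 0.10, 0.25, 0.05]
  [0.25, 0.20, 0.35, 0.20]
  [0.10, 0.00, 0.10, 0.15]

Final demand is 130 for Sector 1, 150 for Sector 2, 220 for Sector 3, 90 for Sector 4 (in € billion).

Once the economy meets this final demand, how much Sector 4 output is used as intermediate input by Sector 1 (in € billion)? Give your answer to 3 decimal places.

I − A =
  [   1.00    -0.35    -0.05    -0.15]
  [  -0.20     0.90    -0.25    -0.05]
  [  -0.25    -0.20     0.65    -0.20]
  [  -0.10     0.00    -0.10     0.85]
Compute the cofactors C_ij = (−1)^(i+j)·(3×3 minor ij) of I−A; the adjugate is their transpose:
adj(I−A) = Cᵀ =
  [ 0.435750   0.197875   0.127875   0.118625]
  [ 0.169125   0.507375   0.225500   0.112750]
  [ 0.244250   0.248375   0.690250   0.220125]
  [ 0.080000   0.052500   0.096250   0.454375]
det(I−A) = Σ_j (I−A)_1j·C_1j = (1.00)(0.435750) + (-0.35)(0.169125) + (-0.05)(0.244250) + (-0.15)(0.080000) = 0.35234375
(I − A)⁻¹ = adj(I−A) / det(I−A) ≈
  [   1.2367     0.5616     0.3629     0.3367]
  [   0.4800     1.4400     0.6400     0.3200]
  [   0.6932     0.7049     1.9590     0.6247]
  [   0.2271     0.1490     0.2732     1.2896]
First solve x = (I − A)⁻¹ d = adj(I−A)·d / det(I−A); in particular x_1 = (0.435750·130 + 0.197875·150 + 0.127875·220 + 0.118625·90) / 0.35234375 = 125.1375 / 0.35234375 ≈ 355.15743.
Intermediate flow from 4 to 1: z_41 = a_41 · x_1 = 0.10 × 125.1375 / 0.35234375 = 12.51375 / 0.35234375 ≈ 35.516.

z_41 = 35.516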